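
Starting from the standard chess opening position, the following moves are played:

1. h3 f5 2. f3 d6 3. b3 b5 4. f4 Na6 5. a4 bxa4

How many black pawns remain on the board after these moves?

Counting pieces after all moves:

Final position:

  a b c d e f g h
  ─────────────────
8│♜ · ♝ ♛ ♚ ♝ ♞ ♜│8
7│♟ · ♟ · ♟ · ♟ ♟│7
6│♞ · · ♟ · · · ·│6
5│· · · · · ♟ · ·│5
4│♟ · · · · ♙ · ·│4
3│· ♙ · · · · · ♙│3
2│· · ♙ ♙ ♙ · ♙ ·│2
1│♖ ♘ ♗ ♕ ♔ ♗ ♘ ♖│1
  ─────────────────
  a b c d e f g h


8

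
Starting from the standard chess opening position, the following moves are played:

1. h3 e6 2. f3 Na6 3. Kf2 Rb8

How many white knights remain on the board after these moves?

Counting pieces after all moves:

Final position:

  a b c d e f g h
  ─────────────────
8│· ♜ ♝ ♛ ♚ ♝ ♞ ♜│8
7│♟ ♟ ♟ ♟ · ♟ ♟ ♟│7
6│♞ · · · ♟ · · ·│6
5│· · · · · · · ·│5
4│· · · · · · · ·│4
3│· · · · · ♙ · ♙│3
2│♙ ♙ ♙ ♙ ♙ ♔ ♙ ·│2
1│♖ ♘ ♗ ♕ · ♗ ♘ ♖│1
  ─────────────────
  a b c d e f g h


2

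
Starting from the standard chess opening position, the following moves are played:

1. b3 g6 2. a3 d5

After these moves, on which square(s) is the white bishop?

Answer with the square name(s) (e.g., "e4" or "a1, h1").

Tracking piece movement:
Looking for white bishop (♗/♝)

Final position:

  a b c d e f g h
  ─────────────────
8│♜ ♞ ♝ ♛ ♚ ♝ ♞ ♜│8
7│♟ ♟ ♟ · ♟ ♟ · ♟│7
6│· · · · · · ♟ ·│6
5│· · · ♟ · · · ·│5
4│· · · · · · · ·│4
3│♙ ♙ · · · · · ·│3
2│· · ♙ ♙ ♙ ♙ ♙ ♙│2
1│♖ ♘ ♗ ♕ ♔ ♗ ♘ ♖│1
  ─────────────────
  a b c d e f g h


c1, f1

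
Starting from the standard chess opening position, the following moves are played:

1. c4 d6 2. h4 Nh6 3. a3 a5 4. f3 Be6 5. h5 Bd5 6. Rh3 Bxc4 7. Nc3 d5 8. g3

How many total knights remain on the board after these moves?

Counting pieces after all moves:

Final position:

  a b c d e f g h
  ─────────────────
8│♜ ♞ · ♛ ♚ ♝ · ♜│8
7│· ♟ ♟ · ♟ ♟ ♟ ♟│7
6│· · · · · · · ♞│6
5│♟ · · ♟ · · · ♙│5
4│· · ♝ · · · · ·│4
3│♙ · ♘ · · ♙ ♙ ♖│3
2│· ♙ · ♙ ♙ · · ·│2
1│♖ · ♗ ♕ ♔ ♗ ♘ ·│1
  ─────────────────
  a b c d e f g h


4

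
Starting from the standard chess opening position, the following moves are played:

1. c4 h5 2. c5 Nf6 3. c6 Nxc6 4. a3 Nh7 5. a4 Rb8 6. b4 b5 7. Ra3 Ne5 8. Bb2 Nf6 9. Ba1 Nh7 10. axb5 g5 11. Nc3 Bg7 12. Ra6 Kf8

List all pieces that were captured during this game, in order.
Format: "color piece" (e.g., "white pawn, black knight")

Tracking captures:
  Nxc6: captured white pawn
  axb5: captured black pawn

white pawn, black pawn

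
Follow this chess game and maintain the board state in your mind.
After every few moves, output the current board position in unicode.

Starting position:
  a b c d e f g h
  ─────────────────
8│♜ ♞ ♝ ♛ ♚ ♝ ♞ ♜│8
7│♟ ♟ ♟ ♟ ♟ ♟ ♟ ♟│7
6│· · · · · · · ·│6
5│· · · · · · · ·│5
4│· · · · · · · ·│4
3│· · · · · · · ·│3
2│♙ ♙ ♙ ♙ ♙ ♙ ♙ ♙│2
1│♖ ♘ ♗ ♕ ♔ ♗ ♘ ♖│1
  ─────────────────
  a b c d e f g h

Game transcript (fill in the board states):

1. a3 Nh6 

  a b c d e f g h
  ─────────────────
8│♜ ♞ ♝ ♛ ♚ ♝ · ♜│8
7│♟ ♟ ♟ ♟ ♟ ♟ ♟ ♟│7
6│· · · · · · · ♞│6
5│· · · · · · · ·│5
4│· · · · · · · ·│4
3│♙ · · · · · · ·│3
2│· ♙ ♙ ♙ ♙ ♙ ♙ ♙│2
1│♖ ♘ ♗ ♕ ♔ ♗ ♘ ♖│1
  ─────────────────
  a b c d e f g h

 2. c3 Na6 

  a b c d e f g h
  ─────────────────
8│♜ · ♝ ♛ ♚ ♝ · ♜│8
7│♟ ♟ ♟ ♟ ♟ ♟ ♟ ♟│7
6│♞ · · · · · · ♞│6
5│· · · · · · · ·│5
4│· · · · · · · ·│4
3│♙ · ♙ · · · · ·│3
2│· ♙ · ♙ ♙ ♙ ♙ ♙│2
1│♖ ♘ ♗ ♕ ♔ ♗ ♘ ♖│1
  ─────────────────
  a b c d e f g h

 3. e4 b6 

  a b c d e f g h
  ─────────────────
8│♜ · ♝ ♛ ♚ ♝ · ♜│8
7│♟ · ♟ ♟ ♟ ♟ ♟ ♟│7
6│♞ ♟ · · · · · ♞│6
5│· · · · · · · ·│5
4│· · · · ♙ · · ·│4
3│♙ · ♙ · · · · ·│3
2│· ♙ · ♙ · ♙ ♙ ♙│2
1│♖ ♘ ♗ ♕ ♔ ♗ ♘ ♖│1
  ─────────────────
  a b c d e f g h

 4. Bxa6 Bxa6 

  a b c d e f g h
  ─────────────────
8│♜ · · ♛ ♚ ♝ · ♜│8
7│♟ · ♟ ♟ ♟ ♟ ♟ ♟│7
6│♝ ♟ · · · · · ♞│6
5│· · · · · · · ·│5
4│· · · · ♙ · · ·│4
3│♙ · ♙ · · · · ·│3
2│· ♙ · ♙ · ♙ ♙ ♙│2
1│♖ ♘ ♗ ♕ ♔ · ♘ ♖│1
  ─────────────────
  a b c d e f g h

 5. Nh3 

  a b c d e f g h
  ─────────────────
8│♜ · · ♛ ♚ ♝ · ♜│8
7│♟ · ♟ ♟ ♟ ♟ ♟ ♟│7
6│♝ ♟ · · · · · ♞│6
5│· · · · · · · ·│5
4│· · · · ♙ · · ·│4
3│♙ · ♙ · · · · ♘│3
2│· ♙ · ♙ · ♙ ♙ ♙│2
1│♖ ♘ ♗ ♕ ♔ · · ♖│1
  ─────────────────
  a b c d e f g h


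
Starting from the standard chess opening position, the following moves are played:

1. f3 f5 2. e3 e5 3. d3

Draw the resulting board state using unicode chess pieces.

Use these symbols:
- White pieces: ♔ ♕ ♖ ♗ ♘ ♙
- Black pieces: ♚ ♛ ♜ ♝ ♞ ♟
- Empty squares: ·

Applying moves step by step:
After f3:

♜ ♞ ♝ ♛ ♚ ♝ ♞ ♜
♟ ♟ ♟ ♟ ♟ ♟ ♟ ♟
· · · · · · · ·
· · · · · · · ·
· · · · · · · ·
· · · · · ♙ · ·
♙ ♙ ♙ ♙ ♙ · ♙ ♙
♖ ♘ ♗ ♕ ♔ ♗ ♘ ♖


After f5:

♜ ♞ ♝ ♛ ♚ ♝ ♞ ♜
♟ ♟ ♟ ♟ ♟ · ♟ ♟
· · · · · · · ·
· · · · · ♟ · ·
· · · · · · · ·
· · · · · ♙ · ·
♙ ♙ ♙ ♙ ♙ · ♙ ♙
♖ ♘ ♗ ♕ ♔ ♗ ♘ ♖


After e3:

♜ ♞ ♝ ♛ ♚ ♝ ♞ ♜
♟ ♟ ♟ ♟ ♟ · ♟ ♟
· · · · · · · ·
· · · · · ♟ · ·
· · · · · · · ·
· · · · ♙ ♙ · ·
♙ ♙ ♙ ♙ · · ♙ ♙
♖ ♘ ♗ ♕ ♔ ♗ ♘ ♖


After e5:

♜ ♞ ♝ ♛ ♚ ♝ ♞ ♜
♟ ♟ ♟ ♟ · · ♟ ♟
· · · · · · · ·
· · · · ♟ ♟ · ·
· · · · · · · ·
· · · · ♙ ♙ · ·
♙ ♙ ♙ ♙ · · ♙ ♙
♖ ♘ ♗ ♕ ♔ ♗ ♘ ♖


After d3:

♜ ♞ ♝ ♛ ♚ ♝ ♞ ♜
♟ ♟ ♟ ♟ · · ♟ ♟
· · · · · · · ·
· · · · ♟ ♟ · ·
· · · · · · · ·
· · · ♙ ♙ ♙ · ·
♙ ♙ ♙ · · · ♙ ♙
♖ ♘ ♗ ♕ ♔ ♗ ♘ ♖



  a b c d e f g h
  ─────────────────
8│♜ ♞ ♝ ♛ ♚ ♝ ♞ ♜│8
7│♟ ♟ ♟ ♟ · · ♟ ♟│7
6│· · · · · · · ·│6
5│· · · · ♟ ♟ · ·│5
4│· · · · · · · ·│4
3│· · · ♙ ♙ ♙ · ·│3
2│♙ ♙ ♙ · · · ♙ ♙│2
1│♖ ♘ ♗ ♕ ♔ ♗ ♘ ♖│1
  ─────────────────
  a b c d e f g h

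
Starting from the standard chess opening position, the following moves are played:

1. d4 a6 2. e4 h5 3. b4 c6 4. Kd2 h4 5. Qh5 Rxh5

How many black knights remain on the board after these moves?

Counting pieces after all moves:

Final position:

  a b c d e f g h
  ─────────────────
8│♜ ♞ ♝ ♛ ♚ ♝ ♞ ·│8
7│· ♟ · ♟ ♟ ♟ ♟ ·│7
6│♟ · ♟ · · · · ·│6
5│· · · · · · · ♜│5
4│· ♙ · ♙ ♙ · · ♟│4
3│· · · · · · · ·│3
2│♙ · ♙ ♔ · ♙ ♙ ♙│2
1│♖ ♘ ♗ · · ♗ ♘ ♖│1
  ─────────────────
  a b c d e f g h


2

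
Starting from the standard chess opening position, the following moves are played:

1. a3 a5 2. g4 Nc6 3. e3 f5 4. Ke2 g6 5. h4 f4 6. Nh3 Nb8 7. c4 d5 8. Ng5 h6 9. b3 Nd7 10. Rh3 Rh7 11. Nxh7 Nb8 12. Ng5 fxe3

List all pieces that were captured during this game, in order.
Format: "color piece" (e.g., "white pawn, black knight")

Tracking captures:
  Nxh7: captured black rook
  fxe3: captured white pawn

black rook, white pawn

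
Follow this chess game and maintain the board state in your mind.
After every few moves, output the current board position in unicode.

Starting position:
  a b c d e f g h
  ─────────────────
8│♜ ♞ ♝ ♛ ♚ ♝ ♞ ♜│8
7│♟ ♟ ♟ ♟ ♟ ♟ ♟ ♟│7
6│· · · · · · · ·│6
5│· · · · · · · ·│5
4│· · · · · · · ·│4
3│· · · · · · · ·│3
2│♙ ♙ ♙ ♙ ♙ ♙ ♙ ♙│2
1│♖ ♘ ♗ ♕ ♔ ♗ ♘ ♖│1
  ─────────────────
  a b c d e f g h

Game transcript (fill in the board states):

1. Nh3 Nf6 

  a b c d e f g h
  ─────────────────
8│♜ ♞ ♝ ♛ ♚ ♝ · ♜│8
7│♟ ♟ ♟ ♟ ♟ ♟ ♟ ♟│7
6│· · · · · ♞ · ·│6
5│· · · · · · · ·│5
4│· · · · · · · ·│4
3│· · · · · · · ♘│3
2│♙ ♙ ♙ ♙ ♙ ♙ ♙ ♙│2
1│♖ ♘ ♗ ♕ ♔ ♗ · ♖│1
  ─────────────────
  a b c d e f g h

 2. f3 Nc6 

  a b c d e f g h
  ─────────────────
8│♜ · ♝ ♛ ♚ ♝ · ♜│8
7│♟ ♟ ♟ ♟ ♟ ♟ ♟ ♟│7
6│· · ♞ · · ♞ · ·│6
5│· · · · · · · ·│5
4│· · · · · · · ·│4
3│· · · · · ♙ · ♘│3
2│♙ ♙ ♙ ♙ ♙ · ♙ ♙│2
1│♖ ♘ ♗ ♕ ♔ ♗ · ♖│1
  ─────────────────
  a b c d e f g h

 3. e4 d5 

  a b c d e f g h
  ─────────────────
8│♜ · ♝ ♛ ♚ ♝ · ♜│8
7│♟ ♟ ♟ · ♟ ♟ ♟ ♟│7
6│· · ♞ · · ♞ · ·│6
5│· · · ♟ · · · ·│5
4│· · · · ♙ · · ·│4
3│· · · · · ♙ · ♘│3
2│♙ ♙ ♙ ♙ · · ♙ ♙│2
1│♖ ♘ ♗ ♕ ♔ ♗ · ♖│1
  ─────────────────
  a b c d e f g h

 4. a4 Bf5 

  a b c d e f g h
  ─────────────────
8│♜ · · ♛ ♚ ♝ · ♜│8
7│♟ ♟ ♟ · ♟ ♟ ♟ ♟│7
6│· · ♞ · · ♞ · ·│6
5│· · · ♟ · ♝ · ·│5
4│♙ · · · ♙ · · ·│4
3│· · · · · ♙ · ♘│3
2│· ♙ ♙ ♙ · · ♙ ♙│2
1│♖ ♘ ♗ ♕ ♔ ♗ · ♖│1
  ─────────────────
  a b c d e f g h



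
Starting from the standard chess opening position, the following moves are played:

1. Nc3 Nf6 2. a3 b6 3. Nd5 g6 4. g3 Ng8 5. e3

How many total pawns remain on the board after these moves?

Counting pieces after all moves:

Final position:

  a b c d e f g h
  ─────────────────
8│♜ ♞ ♝ ♛ ♚ ♝ ♞ ♜│8
7│♟ · ♟ ♟ ♟ ♟ · ♟│7
6│· ♟ · · · · ♟ ·│6
5│· · · ♘ · · · ·│5
4│· · · · · · · ·│4
3│♙ · · · ♙ · ♙ ·│3
2│· ♙ ♙ ♙ · ♙ · ♙│2
1│♖ · ♗ ♕ ♔ ♗ ♘ ♖│1
  ─────────────────
  a b c d e f g h


16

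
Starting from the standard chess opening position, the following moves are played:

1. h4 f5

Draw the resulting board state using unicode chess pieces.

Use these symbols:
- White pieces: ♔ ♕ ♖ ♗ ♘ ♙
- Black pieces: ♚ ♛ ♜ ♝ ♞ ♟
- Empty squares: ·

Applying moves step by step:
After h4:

♜ ♞ ♝ ♛ ♚ ♝ ♞ ♜
♟ ♟ ♟ ♟ ♟ ♟ ♟ ♟
· · · · · · · ·
· · · · · · · ·
· · · · · · · ♙
· · · · · · · ·
♙ ♙ ♙ ♙ ♙ ♙ ♙ ·
♖ ♘ ♗ ♕ ♔ ♗ ♘ ♖


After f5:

♜ ♞ ♝ ♛ ♚ ♝ ♞ ♜
♟ ♟ ♟ ♟ ♟ · ♟ ♟
· · · · · · · ·
· · · · · ♟ · ·
· · · · · · · ♙
· · · · · · · ·
♙ ♙ ♙ ♙ ♙ ♙ ♙ ·
♖ ♘ ♗ ♕ ♔ ♗ ♘ ♖



  a b c d e f g h
  ─────────────────
8│♜ ♞ ♝ ♛ ♚ ♝ ♞ ♜│8
7│♟ ♟ ♟ ♟ ♟ · ♟ ♟│7
6│· · · · · · · ·│6
5│· · · · · ♟ · ·│5
4│· · · · · · · ♙│4
3│· · · · · · · ·│3
2│♙ ♙ ♙ ♙ ♙ ♙ ♙ ·│2
1│♖ ♘ ♗ ♕ ♔ ♗ ♘ ♖│1
  ─────────────────
  a b c d e f g h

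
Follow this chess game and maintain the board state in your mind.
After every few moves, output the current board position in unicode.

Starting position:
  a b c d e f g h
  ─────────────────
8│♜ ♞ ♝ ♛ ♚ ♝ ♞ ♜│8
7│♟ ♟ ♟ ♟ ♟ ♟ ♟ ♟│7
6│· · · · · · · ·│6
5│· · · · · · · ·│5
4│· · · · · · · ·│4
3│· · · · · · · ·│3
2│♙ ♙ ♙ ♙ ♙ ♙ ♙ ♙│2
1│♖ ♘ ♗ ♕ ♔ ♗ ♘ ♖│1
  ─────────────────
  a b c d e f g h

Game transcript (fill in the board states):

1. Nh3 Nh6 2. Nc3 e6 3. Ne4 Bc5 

  a b c d e f g h
  ─────────────────
8│♜ ♞ ♝ ♛ ♚ · · ♜│8
7│♟ ♟ ♟ ♟ · ♟ ♟ ♟│7
6│· · · · ♟ · · ♞│6
5│· · ♝ · · · · ·│5
4│· · · · ♘ · · ·│4
3│· · · · · · · ♘│3
2│♙ ♙ ♙ ♙ ♙ ♙ ♙ ♙│2
1│♖ · ♗ ♕ ♔ ♗ · ♖│1
  ─────────────────
  a b c d e f g h

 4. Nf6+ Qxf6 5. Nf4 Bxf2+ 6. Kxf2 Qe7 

  a b c d e f g h
  ─────────────────
8│♜ ♞ ♝ · ♚ · · ♜│8
7│♟ ♟ ♟ ♟ ♛ ♟ ♟ ♟│7
6│· · · · ♟ · · ♞│6
5│· · · · · · · ·│5
4│· · · · · ♘ · ·│4
3│· · · · · · · ·│3
2│♙ ♙ ♙ ♙ ♙ ♔ ♙ ♙│2
1│♖ · ♗ ♕ · ♗ · ♖│1
  ─────────────────
  a b c d e f g h

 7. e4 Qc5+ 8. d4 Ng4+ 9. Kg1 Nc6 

  a b c d e f g h
  ─────────────────
8│♜ · ♝ · ♚ · · ♜│8
7│♟ ♟ ♟ ♟ · ♟ ♟ ♟│7
6│· · ♞ · ♟ · · ·│6
5│· · ♛ · · · · ·│5
4│· · · ♙ ♙ ♘ ♞ ·│4
3│· · · · · · · ·│3
2│♙ ♙ ♙ · · · ♙ ♙│2
1│♖ · ♗ ♕ · ♗ ♔ ♖│1
  ─────────────────
  a b c d e f g h

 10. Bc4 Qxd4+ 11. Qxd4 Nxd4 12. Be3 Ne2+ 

  a b c d e f g h
  ─────────────────
8│♜ · ♝ · ♚ · · ♜│8
7│♟ ♟ ♟ ♟ · ♟ ♟ ♟│7
6│· · · · ♟ · · ·│6
5│· · · · · · · ·│5
4│· · ♗ · ♙ ♘ ♞ ·│4
3│· · · · ♗ · · ·│3
2│♙ ♙ ♙ · ♞ · ♙ ♙│2
1│♖ · · · · · ♔ ♖│1
  ─────────────────
  a b c d e f g h

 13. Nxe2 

  a b c d e f g h
  ─────────────────
8│♜ · ♝ · ♚ · · ♜│8
7│♟ ♟ ♟ ♟ · ♟ ♟ ♟│7
6│· · · · ♟ · · ·│6
5│· · · · · · · ·│5
4│· · ♗ · ♙ · ♞ ·│4
3│· · · · ♗ · · ·│3
2│♙ ♙ ♙ · ♘ · ♙ ♙│2
1│♖ · · · · · ♔ ♖│1
  ─────────────────
  a b c d e f g h


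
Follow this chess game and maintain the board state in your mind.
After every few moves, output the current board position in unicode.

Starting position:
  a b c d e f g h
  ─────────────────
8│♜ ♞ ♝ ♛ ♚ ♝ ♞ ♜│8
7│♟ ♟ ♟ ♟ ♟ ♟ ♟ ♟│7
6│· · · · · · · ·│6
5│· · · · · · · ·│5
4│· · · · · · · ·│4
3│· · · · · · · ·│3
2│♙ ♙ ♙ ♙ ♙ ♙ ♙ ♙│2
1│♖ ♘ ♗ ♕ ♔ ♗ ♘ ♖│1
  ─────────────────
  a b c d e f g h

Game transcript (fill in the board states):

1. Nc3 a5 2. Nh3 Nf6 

  a b c d e f g h
  ─────────────────
8│♜ ♞ ♝ ♛ ♚ ♝ · ♜│8
7│· ♟ ♟ ♟ ♟ ♟ ♟ ♟│7
6│· · · · · ♞ · ·│6
5│♟ · · · · · · ·│5
4│· · · · · · · ·│4
3│· · ♘ · · · · ♘│3
2│♙ ♙ ♙ ♙ ♙ ♙ ♙ ♙│2
1│♖ · ♗ ♕ ♔ ♗ · ♖│1
  ─────────────────
  a b c d e f g h

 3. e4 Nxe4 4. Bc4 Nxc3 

  a b c d e f g h
  ─────────────────
8│♜ ♞ ♝ ♛ ♚ ♝ · ♜│8
7│· ♟ ♟ ♟ ♟ ♟ ♟ ♟│7
6│· · · · · · · ·│6
5│♟ · · · · · · ·│5
4│· · ♗ · · · · ·│4
3│· · ♞ · · · · ♘│3
2│♙ ♙ ♙ ♙ · ♙ ♙ ♙│2
1│♖ · ♗ ♕ ♔ · · ♖│1
  ─────────────────
  a b c d e f g h

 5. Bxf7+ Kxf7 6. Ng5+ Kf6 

  a b c d e f g h
  ─────────────────
8│♜ ♞ ♝ ♛ · ♝ · ♜│8
7│· ♟ ♟ ♟ ♟ · ♟ ♟│7
6│· · · · · ♚ · ·│6
5│♟ · · · · · ♘ ·│5
4│· · · · · · · ·│4
3│· · ♞ · · · · ·│3
2│♙ ♙ ♙ ♙ · ♙ ♙ ♙│2
1│♖ · ♗ ♕ ♔ · · ♖│1
  ─────────────────
  a b c d e f g h

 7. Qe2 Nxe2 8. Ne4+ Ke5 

  a b c d e f g h
  ─────────────────
8│♜ ♞ ♝ ♛ · ♝ · ♜│8
7│· ♟ ♟ ♟ ♟ · ♟ ♟│7
6│· · · · · · · ·│6
5│♟ · · · ♚ · · ·│5
4│· · · · ♘ · · ·│4
3│· · · · · · · ·│3
2│♙ ♙ ♙ ♙ ♞ ♙ ♙ ♙│2
1│♖ · ♗ · ♔ · · ♖│1
  ─────────────────
  a b c d e f g h

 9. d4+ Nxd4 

  a b c d e f g h
  ─────────────────
8│♜ ♞ ♝ ♛ · ♝ · ♜│8
7│· ♟ ♟ ♟ ♟ · ♟ ♟│7
6│· · · · · · · ·│6
5│♟ · · · ♚ · · ·│5
4│· · · ♞ ♘ · · ·│4
3│· · · · · · · ·│3
2│♙ ♙ ♙ · · ♙ ♙ ♙│2
1│♖ · ♗ · ♔ · · ♖│1
  ─────────────────
  a b c d e f g h


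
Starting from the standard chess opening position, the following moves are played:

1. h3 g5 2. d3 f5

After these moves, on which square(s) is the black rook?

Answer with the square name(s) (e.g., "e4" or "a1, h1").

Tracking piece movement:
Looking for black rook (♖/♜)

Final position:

  a b c d e f g h
  ─────────────────
8│♜ ♞ ♝ ♛ ♚ ♝ ♞ ♜│8
7│♟ ♟ ♟ ♟ ♟ · · ♟│7
6│· · · · · · · ·│6
5│· · · · · ♟ ♟ ·│5
4│· · · · · · · ·│4
3│· · · ♙ · · · ♙│3
2│♙ ♙ ♙ · ♙ ♙ ♙ ·│2
1│♖ ♘ ♗ ♕ ♔ ♗ ♘ ♖│1
  ─────────────────
  a b c d e f g h


a8, h8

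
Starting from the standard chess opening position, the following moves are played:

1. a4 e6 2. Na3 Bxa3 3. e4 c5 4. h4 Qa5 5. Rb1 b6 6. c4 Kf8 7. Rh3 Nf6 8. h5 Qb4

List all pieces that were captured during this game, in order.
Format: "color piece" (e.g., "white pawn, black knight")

Tracking captures:
  Bxa3: captured white knight

white knight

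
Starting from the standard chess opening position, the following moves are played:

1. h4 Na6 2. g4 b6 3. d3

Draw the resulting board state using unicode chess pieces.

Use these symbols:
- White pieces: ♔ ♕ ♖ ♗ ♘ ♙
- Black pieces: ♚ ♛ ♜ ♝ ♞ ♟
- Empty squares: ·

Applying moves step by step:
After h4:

♜ ♞ ♝ ♛ ♚ ♝ ♞ ♜
♟ ♟ ♟ ♟ ♟ ♟ ♟ ♟
· · · · · · · ·
· · · · · · · ·
· · · · · · · ♙
· · · · · · · ·
♙ ♙ ♙ ♙ ♙ ♙ ♙ ·
♖ ♘ ♗ ♕ ♔ ♗ ♘ ♖


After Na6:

♜ · ♝ ♛ ♚ ♝ ♞ ♜
♟ ♟ ♟ ♟ ♟ ♟ ♟ ♟
♞ · · · · · · ·
· · · · · · · ·
· · · · · · · ♙
· · · · · · · ·
♙ ♙ ♙ ♙ ♙ ♙ ♙ ·
♖ ♘ ♗ ♕ ♔ ♗ ♘ ♖


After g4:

♜ · ♝ ♛ ♚ ♝ ♞ ♜
♟ ♟ ♟ ♟ ♟ ♟ ♟ ♟
♞ · · · · · · ·
· · · · · · · ·
· · · · · · ♙ ♙
· · · · · · · ·
♙ ♙ ♙ ♙ ♙ ♙ · ·
♖ ♘ ♗ ♕ ♔ ♗ ♘ ♖


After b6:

♜ · ♝ ♛ ♚ ♝ ♞ ♜
♟ · ♟ ♟ ♟ ♟ ♟ ♟
♞ ♟ · · · · · ·
· · · · · · · ·
· · · · · · ♙ ♙
· · · · · · · ·
♙ ♙ ♙ ♙ ♙ ♙ · ·
♖ ♘ ♗ ♕ ♔ ♗ ♘ ♖


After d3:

♜ · ♝ ♛ ♚ ♝ ♞ ♜
♟ · ♟ ♟ ♟ ♟ ♟ ♟
♞ ♟ · · · · · ·
· · · · · · · ·
· · · · · · ♙ ♙
· · · ♙ · · · ·
♙ ♙ ♙ · ♙ ♙ · ·
♖ ♘ ♗ ♕ ♔ ♗ ♘ ♖



  a b c d e f g h
  ─────────────────
8│♜ · ♝ ♛ ♚ ♝ ♞ ♜│8
7│♟ · ♟ ♟ ♟ ♟ ♟ ♟│7
6│♞ ♟ · · · · · ·│6
5│· · · · · · · ·│5
4│· · · · · · ♙ ♙│4
3│· · · ♙ · · · ·│3
2│♙ ♙ ♙ · ♙ ♙ · ·│2
1│♖ ♘ ♗ ♕ ♔ ♗ ♘ ♖│1
  ─────────────────
  a b c d e f g h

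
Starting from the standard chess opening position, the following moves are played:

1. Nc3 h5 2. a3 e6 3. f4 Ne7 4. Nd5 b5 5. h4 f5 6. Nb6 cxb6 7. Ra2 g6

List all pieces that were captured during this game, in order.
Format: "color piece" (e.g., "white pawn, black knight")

Tracking captures:
  cxb6: captured white knight

white knight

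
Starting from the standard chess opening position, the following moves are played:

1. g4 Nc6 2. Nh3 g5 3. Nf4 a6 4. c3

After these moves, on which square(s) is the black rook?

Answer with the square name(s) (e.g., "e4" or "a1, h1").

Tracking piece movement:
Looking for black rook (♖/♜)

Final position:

  a b c d e f g h
  ─────────────────
8│♜ · ♝ ♛ ♚ ♝ ♞ ♜│8
7│· ♟ ♟ ♟ ♟ ♟ · ♟│7
6│♟ · ♞ · · · · ·│6
5│· · · · · · ♟ ·│5
4│· · · · · ♘ ♙ ·│4
3│· · ♙ · · · · ·│3
2│♙ ♙ · ♙ ♙ ♙ · ♙│2
1│♖ ♘ ♗ ♕ ♔ ♗ · ♖│1
  ─────────────────
  a b c d e f g h


a8, h8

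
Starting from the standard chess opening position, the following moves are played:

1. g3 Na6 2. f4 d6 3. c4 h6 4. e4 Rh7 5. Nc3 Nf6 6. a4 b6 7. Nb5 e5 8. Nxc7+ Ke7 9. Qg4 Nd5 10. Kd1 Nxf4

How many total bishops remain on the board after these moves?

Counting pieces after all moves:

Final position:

  a b c d e f g h
  ─────────────────
8│♜ · ♝ ♛ · ♝ · ·│8
7│♟ · ♘ · ♚ ♟ ♟ ♜│7
6│♞ ♟ · ♟ · · · ♟│6
5│· · · · ♟ · · ·│5
4│♙ · ♙ · ♙ ♞ ♕ ·│4
3│· · · · · · ♙ ·│3
2│· ♙ · ♙ · · · ♙│2
1│♖ · ♗ ♔ · ♗ ♘ ♖│1
  ─────────────────
  a b c d e f g h


4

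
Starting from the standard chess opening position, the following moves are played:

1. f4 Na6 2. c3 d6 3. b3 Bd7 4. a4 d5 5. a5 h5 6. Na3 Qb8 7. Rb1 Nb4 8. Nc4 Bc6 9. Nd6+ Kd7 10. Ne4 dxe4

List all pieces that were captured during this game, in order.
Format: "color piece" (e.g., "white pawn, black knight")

Tracking captures:
  dxe4: captured white knight

white knight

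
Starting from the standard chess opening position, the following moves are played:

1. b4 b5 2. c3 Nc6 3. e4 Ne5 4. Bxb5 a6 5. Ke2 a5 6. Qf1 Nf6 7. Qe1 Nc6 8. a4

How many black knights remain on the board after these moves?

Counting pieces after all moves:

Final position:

  a b c d e f g h
  ─────────────────
8│♜ · ♝ ♛ ♚ ♝ · ♜│8
7│· · ♟ ♟ ♟ ♟ ♟ ♟│7
6│· · ♞ · · ♞ · ·│6
5│♟ ♗ · · · · · ·│5
4│♙ ♙ · · ♙ · · ·│4
3│· · ♙ · · · · ·│3
2│· · · ♙ ♔ ♙ ♙ ♙│2
1│♖ ♘ ♗ · ♕ · ♘ ♖│1
  ─────────────────
  a b c d e f g h


2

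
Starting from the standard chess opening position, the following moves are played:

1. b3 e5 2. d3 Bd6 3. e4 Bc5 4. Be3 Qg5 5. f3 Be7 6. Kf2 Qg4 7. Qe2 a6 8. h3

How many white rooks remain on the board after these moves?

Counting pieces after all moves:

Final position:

  a b c d e f g h
  ─────────────────
8│♜ ♞ ♝ · ♚ · ♞ ♜│8
7│· ♟ ♟ ♟ ♝ ♟ ♟ ♟│7
6│♟ · · · · · · ·│6
5│· · · · ♟ · · ·│5
4│· · · · ♙ · ♛ ·│4
3│· ♙ · ♙ ♗ ♙ · ♙│3
2│♙ · ♙ · ♕ ♔ ♙ ·│2
1│♖ ♘ · · · ♗ ♘ ♖│1
  ─────────────────
  a b c d e f g h


2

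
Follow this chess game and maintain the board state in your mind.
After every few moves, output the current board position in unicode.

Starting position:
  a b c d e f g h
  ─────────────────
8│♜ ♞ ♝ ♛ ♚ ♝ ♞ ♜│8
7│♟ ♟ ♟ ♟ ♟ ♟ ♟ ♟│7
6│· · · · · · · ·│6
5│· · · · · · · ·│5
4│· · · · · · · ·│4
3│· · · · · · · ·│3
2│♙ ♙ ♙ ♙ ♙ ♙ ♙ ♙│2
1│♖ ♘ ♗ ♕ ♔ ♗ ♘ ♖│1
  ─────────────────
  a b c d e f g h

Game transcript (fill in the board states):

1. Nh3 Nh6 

  a b c d e f g h
  ─────────────────
8│♜ ♞ ♝ ♛ ♚ ♝ · ♜│8
7│♟ ♟ ♟ ♟ ♟ ♟ ♟ ♟│7
6│· · · · · · · ♞│6
5│· · · · · · · ·│5
4│· · · · · · · ·│4
3│· · · · · · · ♘│3
2│♙ ♙ ♙ ♙ ♙ ♙ ♙ ♙│2
1│♖ ♘ ♗ ♕ ♔ ♗ · ♖│1
  ─────────────────
  a b c d e f g h

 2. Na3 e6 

  a b c d e f g h
  ─────────────────
8│♜ ♞ ♝ ♛ ♚ ♝ · ♜│8
7│♟ ♟ ♟ ♟ · ♟ ♟ ♟│7
6│· · · · ♟ · · ♞│6
5│· · · · · · · ·│5
4│· · · · · · · ·│4
3│♘ · · · · · · ♘│3
2│♙ ♙ ♙ ♙ ♙ ♙ ♙ ♙│2
1│♖ · ♗ ♕ ♔ ♗ · ♖│1
  ─────────────────
  a b c d e f g h

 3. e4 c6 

  a b c d e f g h
  ─────────────────
8│♜ ♞ ♝ ♛ ♚ ♝ · ♜│8
7│♟ ♟ · ♟ · ♟ ♟ ♟│7
6│· · ♟ · ♟ · · ♞│6
5│· · · · · · · ·│5
4│· · · · ♙ · · ·│4
3│♘ · · · · · · ♘│3
2│♙ ♙ ♙ ♙ · ♙ ♙ ♙│2
1│♖ · ♗ ♕ ♔ ♗ · ♖│1
  ─────────────────
  a b c d e f g h

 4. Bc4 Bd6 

  a b c d e f g h
  ─────────────────
8│♜ ♞ ♝ ♛ ♚ · · ♜│8
7│♟ ♟ · ♟ · ♟ ♟ ♟│7
6│· · ♟ ♝ ♟ · · ♞│6
5│· · · · · · · ·│5
4│· · ♗ · ♙ · · ·│4
3│♘ · · · · · · ♘│3
2│♙ ♙ ♙ ♙ · ♙ ♙ ♙│2
1│♖ · ♗ ♕ ♔ · · ♖│1
  ─────────────────
  a b c d e f g h

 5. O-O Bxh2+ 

  a b c d e f g h
  ─────────────────
8│♜ ♞ ♝ ♛ ♚ · · ♜│8
7│♟ ♟ · ♟ · ♟ ♟ ♟│7
6│· · ♟ · ♟ · · ♞│6
5│· · · · · · · ·│5
4│· · ♗ · ♙ · · ·│4
3│♘ · · · · · · ♘│3
2│♙ ♙ ♙ ♙ · ♙ ♙ ♝│2
1│♖ · ♗ ♕ · ♖ ♔ ·│1
  ─────────────────
  a b c d e f g h



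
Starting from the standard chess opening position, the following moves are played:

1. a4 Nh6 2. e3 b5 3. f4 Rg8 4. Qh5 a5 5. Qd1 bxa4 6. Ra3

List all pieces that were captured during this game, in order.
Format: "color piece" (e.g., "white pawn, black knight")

Tracking captures:
  bxa4: captured white pawn

white pawn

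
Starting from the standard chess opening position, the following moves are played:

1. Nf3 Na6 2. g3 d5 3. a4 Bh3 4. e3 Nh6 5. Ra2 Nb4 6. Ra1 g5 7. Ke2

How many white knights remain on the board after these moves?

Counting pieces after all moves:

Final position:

  a b c d e f g h
  ─────────────────
8│♜ · · ♛ ♚ ♝ · ♜│8
7│♟ ♟ ♟ · ♟ ♟ · ♟│7
6│· · · · · · · ♞│6
5│· · · ♟ · · ♟ ·│5
4│♙ ♞ · · · · · ·│4
3│· · · · ♙ ♘ ♙ ♝│3
2│· ♙ ♙ ♙ ♔ ♙ · ♙│2
1│♖ ♘ ♗ ♕ · ♗ · ♖│1
  ─────────────────
  a b c d e f g h


2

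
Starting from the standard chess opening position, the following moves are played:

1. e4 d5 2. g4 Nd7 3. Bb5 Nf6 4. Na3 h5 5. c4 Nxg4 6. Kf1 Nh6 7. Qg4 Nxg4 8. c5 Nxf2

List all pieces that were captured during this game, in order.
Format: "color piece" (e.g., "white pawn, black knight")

Tracking captures:
  Nxg4: captured white pawn
  Nxg4: captured white queen
  Nxf2: captured white pawn

white pawn, white queen, white pawn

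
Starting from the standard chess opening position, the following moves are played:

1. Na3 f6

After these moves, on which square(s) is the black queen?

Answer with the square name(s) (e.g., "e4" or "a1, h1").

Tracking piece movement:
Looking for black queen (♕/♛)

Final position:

  a b c d e f g h
  ─────────────────
8│♜ ♞ ♝ ♛ ♚ ♝ ♞ ♜│8
7│♟ ♟ ♟ ♟ ♟ · ♟ ♟│7
6│· · · · · ♟ · ·│6
5│· · · · · · · ·│5
4│· · · · · · · ·│4
3│♘ · · · · · · ·│3
2│♙ ♙ ♙ ♙ ♙ ♙ ♙ ♙│2
1│♖ · ♗ ♕ ♔ ♗ ♘ ♖│1
  ─────────────────
  a b c d e f g h


d8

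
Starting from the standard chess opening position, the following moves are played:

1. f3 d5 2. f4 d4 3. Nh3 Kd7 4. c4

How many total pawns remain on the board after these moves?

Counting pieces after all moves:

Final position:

  a b c d e f g h
  ─────────────────
8│♜ ♞ ♝ ♛ · ♝ ♞ ♜│8
7│♟ ♟ ♟ ♚ ♟ ♟ ♟ ♟│7
6│· · · · · · · ·│6
5│· · · · · · · ·│5
4│· · ♙ ♟ · ♙ · ·│4
3│· · · · · · · ♘│3
2│♙ ♙ · ♙ ♙ · ♙ ♙│2
1│♖ ♘ ♗ ♕ ♔ ♗ · ♖│1
  ─────────────────
  a b c d e f g h


16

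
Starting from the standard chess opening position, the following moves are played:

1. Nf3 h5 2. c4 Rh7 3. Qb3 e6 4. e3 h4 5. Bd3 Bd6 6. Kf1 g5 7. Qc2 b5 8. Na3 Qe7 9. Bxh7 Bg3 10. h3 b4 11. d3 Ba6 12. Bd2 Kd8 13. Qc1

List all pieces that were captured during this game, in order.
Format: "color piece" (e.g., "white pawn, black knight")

Tracking captures:
  Bxh7: captured black rook

black rook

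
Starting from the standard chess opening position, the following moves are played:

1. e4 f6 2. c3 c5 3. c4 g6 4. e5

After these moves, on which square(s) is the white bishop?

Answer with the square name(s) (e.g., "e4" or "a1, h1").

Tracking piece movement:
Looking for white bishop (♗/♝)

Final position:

  a b c d e f g h
  ─────────────────
8│♜ ♞ ♝ ♛ ♚ ♝ ♞ ♜│8
7│♟ ♟ · ♟ ♟ · · ♟│7
6│· · · · · ♟ ♟ ·│6
5│· · ♟ · ♙ · · ·│5
4│· · ♙ · · · · ·│4
3│· · · · · · · ·│3
2│♙ ♙ · ♙ · ♙ ♙ ♙│2
1│♖ ♘ ♗ ♕ ♔ ♗ ♘ ♖│1
  ─────────────────
  a b c d e f g h


c1, f1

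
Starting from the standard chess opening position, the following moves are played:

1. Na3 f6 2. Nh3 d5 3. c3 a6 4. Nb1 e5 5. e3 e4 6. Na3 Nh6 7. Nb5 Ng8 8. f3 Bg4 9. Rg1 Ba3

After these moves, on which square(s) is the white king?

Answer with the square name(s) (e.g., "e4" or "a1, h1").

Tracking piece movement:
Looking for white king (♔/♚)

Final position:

  a b c d e f g h
  ─────────────────
8│♜ ♞ · ♛ ♚ · ♞ ♜│8
7│· ♟ ♟ · · · ♟ ♟│7
6│♟ · · · · ♟ · ·│6
5│· ♘ · ♟ · · · ·│5
4│· · · · ♟ · ♝ ·│4
3│♝ · ♙ · ♙ ♙ · ♘│3
2│♙ ♙ · ♙ · · ♙ ♙│2
1│♖ · ♗ ♕ ♔ ♗ ♖ ·│1
  ─────────────────
  a b c d e f g h


e1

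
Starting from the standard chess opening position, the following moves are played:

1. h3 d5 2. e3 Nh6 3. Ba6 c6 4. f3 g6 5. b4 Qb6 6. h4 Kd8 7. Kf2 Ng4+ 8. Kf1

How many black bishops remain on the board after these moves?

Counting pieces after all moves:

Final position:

  a b c d e f g h
  ─────────────────
8│♜ ♞ ♝ ♚ · ♝ · ♜│8
7│♟ ♟ · · ♟ ♟ · ♟│7
6│♗ ♛ ♟ · · · ♟ ·│6
5│· · · ♟ · · · ·│5
4│· ♙ · · · · ♞ ♙│4
3│· · · · ♙ ♙ · ·│3
2│♙ · ♙ ♙ · · ♙ ·│2
1│♖ ♘ ♗ ♕ · ♔ ♘ ♖│1
  ─────────────────
  a b c d e f g h


2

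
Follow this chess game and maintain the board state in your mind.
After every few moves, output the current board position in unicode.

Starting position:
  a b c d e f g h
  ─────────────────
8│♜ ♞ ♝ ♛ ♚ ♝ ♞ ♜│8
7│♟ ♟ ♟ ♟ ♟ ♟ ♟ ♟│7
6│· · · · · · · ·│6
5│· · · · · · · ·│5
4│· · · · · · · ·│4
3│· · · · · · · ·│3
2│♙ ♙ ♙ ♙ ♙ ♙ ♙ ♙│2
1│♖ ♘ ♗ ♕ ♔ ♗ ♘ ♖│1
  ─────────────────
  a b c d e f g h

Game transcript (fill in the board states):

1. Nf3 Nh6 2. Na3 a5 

  a b c d e f g h
  ─────────────────
8│♜ ♞ ♝ ♛ ♚ ♝ · ♜│8
7│· ♟ ♟ ♟ ♟ ♟ ♟ ♟│7
6│· · · · · · · ♞│6
5│♟ · · · · · · ·│5
4│· · · · · · · ·│4
3│♘ · · · · ♘ · ·│3
2│♙ ♙ ♙ ♙ ♙ ♙ ♙ ♙│2
1│♖ · ♗ ♕ ♔ ♗ · ♖│1
  ─────────────────
  a b c d e f g h

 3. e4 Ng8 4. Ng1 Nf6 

  a b c d e f g h
  ─────────────────
8│♜ ♞ ♝ ♛ ♚ ♝ · ♜│8
7│· ♟ ♟ ♟ ♟ ♟ ♟ ♟│7
6│· · · · · ♞ · ·│6
5│♟ · · · · · · ·│5
4│· · · · ♙ · · ·│4
3│♘ · · · · · · ·│3
2│♙ ♙ ♙ ♙ · ♙ ♙ ♙│2
1│♖ · ♗ ♕ ♔ ♗ ♘ ♖│1
  ─────────────────
  a b c d e f g h

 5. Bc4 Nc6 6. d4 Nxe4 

  a b c d e f g h
  ─────────────────
8│♜ · ♝ ♛ ♚ ♝ · ♜│8
7│· ♟ ♟ ♟ ♟ ♟ ♟ ♟│7
6│· · ♞ · · · · ·│6
5│♟ · · · · · · ·│5
4│· · ♗ ♙ ♞ · · ·│4
3│♘ · · · · · · ·│3
2│♙ ♙ ♙ · · ♙ ♙ ♙│2
1│♖ · ♗ ♕ ♔ · ♘ ♖│1
  ─────────────────
  a b c d e f g h

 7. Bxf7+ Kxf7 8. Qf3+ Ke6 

  a b c d e f g h
  ─────────────────
8│♜ · ♝ ♛ · ♝ · ♜│8
7│· ♟ ♟ ♟ ♟ · ♟ ♟│7
6│· · ♞ · ♚ · · ·│6
5│♟ · · · · · · ·│5
4│· · · ♙ ♞ · · ·│4
3│♘ · · · · ♕ · ·│3
2│♙ ♙ ♙ · · ♙ ♙ ♙│2
1│♖ · ♗ · ♔ · ♘ ♖│1
  ─────────────────
  a b c d e f g h

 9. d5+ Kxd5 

  a b c d e f g h
  ─────────────────
8│♜ · ♝ ♛ · ♝ · ♜│8
7│· ♟ ♟ ♟ ♟ · ♟ ♟│7
6│· · ♞ · · · · ·│6
5│♟ · · ♚ · · · ·│5
4│· · · · ♞ · · ·│4
3│♘ · · · · ♕ · ·│3
2│♙ ♙ ♙ · · ♙ ♙ ♙│2
1│♖ · ♗ · ♔ · ♘ ♖│1
  ─────────────────
  a b c d e f g h


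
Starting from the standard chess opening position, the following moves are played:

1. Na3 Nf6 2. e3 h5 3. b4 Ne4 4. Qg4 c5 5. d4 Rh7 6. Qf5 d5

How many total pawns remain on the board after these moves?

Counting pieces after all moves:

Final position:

  a b c d e f g h
  ─────────────────
8│♜ ♞ ♝ ♛ ♚ ♝ · ·│8
7│♟ ♟ · · ♟ ♟ ♟ ♜│7
6│· · · · · · · ·│6
5│· · ♟ ♟ · ♕ · ♟│5
4│· ♙ · ♙ ♞ · · ·│4
3│♘ · · · ♙ · · ·│3
2│♙ · ♙ · · ♙ ♙ ♙│2
1│♖ · ♗ · ♔ ♗ ♘ ♖│1
  ─────────────────
  a b c d e f g h


16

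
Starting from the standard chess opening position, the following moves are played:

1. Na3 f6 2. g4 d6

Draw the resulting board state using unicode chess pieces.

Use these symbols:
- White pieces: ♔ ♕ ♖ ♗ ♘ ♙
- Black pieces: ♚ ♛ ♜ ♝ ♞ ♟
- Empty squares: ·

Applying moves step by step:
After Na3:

♜ ♞ ♝ ♛ ♚ ♝ ♞ ♜
♟ ♟ ♟ ♟ ♟ ♟ ♟ ♟
· · · · · · · ·
· · · · · · · ·
· · · · · · · ·
♘ · · · · · · ·
♙ ♙ ♙ ♙ ♙ ♙ ♙ ♙
♖ · ♗ ♕ ♔ ♗ ♘ ♖


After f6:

♜ ♞ ♝ ♛ ♚ ♝ ♞ ♜
♟ ♟ ♟ ♟ ♟ · ♟ ♟
· · · · · ♟ · ·
· · · · · · · ·
· · · · · · · ·
♘ · · · · · · ·
♙ ♙ ♙ ♙ ♙ ♙ ♙ ♙
♖ · ♗ ♕ ♔ ♗ ♘ ♖


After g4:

♜ ♞ ♝ ♛ ♚ ♝ ♞ ♜
♟ ♟ ♟ ♟ ♟ · ♟ ♟
· · · · · ♟ · ·
· · · · · · · ·
· · · · · · ♙ ·
♘ · · · · · · ·
♙ ♙ ♙ ♙ ♙ ♙ · ♙
♖ · ♗ ♕ ♔ ♗ ♘ ♖


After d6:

♜ ♞ ♝ ♛ ♚ ♝ ♞ ♜
♟ ♟ ♟ · ♟ · ♟ ♟
· · · ♟ · ♟ · ·
· · · · · · · ·
· · · · · · ♙ ·
♘ · · · · · · ·
♙ ♙ ♙ ♙ ♙ ♙ · ♙
♖ · ♗ ♕ ♔ ♗ ♘ ♖



  a b c d e f g h
  ─────────────────
8│♜ ♞ ♝ ♛ ♚ ♝ ♞ ♜│8
7│♟ ♟ ♟ · ♟ · ♟ ♟│7
6│· · · ♟ · ♟ · ·│6
5│· · · · · · · ·│5
4│· · · · · · ♙ ·│4
3│♘ · · · · · · ·│3
2│♙ ♙ ♙ ♙ ♙ ♙ · ♙│2
1│♖ · ♗ ♕ ♔ ♗ ♘ ♖│1
  ─────────────────
  a b c d e f g h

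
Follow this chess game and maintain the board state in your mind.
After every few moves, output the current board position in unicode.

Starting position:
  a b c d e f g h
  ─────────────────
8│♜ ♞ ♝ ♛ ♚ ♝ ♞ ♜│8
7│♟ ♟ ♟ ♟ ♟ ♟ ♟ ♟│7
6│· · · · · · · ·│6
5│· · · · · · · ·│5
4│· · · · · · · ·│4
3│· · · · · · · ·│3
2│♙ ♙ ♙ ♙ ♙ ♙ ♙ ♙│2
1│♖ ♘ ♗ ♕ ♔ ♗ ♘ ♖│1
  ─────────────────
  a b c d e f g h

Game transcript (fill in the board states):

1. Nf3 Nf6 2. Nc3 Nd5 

  a b c d e f g h
  ─────────────────
8│♜ ♞ ♝ ♛ ♚ ♝ · ♜│8
7│♟ ♟ ♟ ♟ ♟ ♟ ♟ ♟│7
6│· · · · · · · ·│6
5│· · · ♞ · · · ·│5
4│· · · · · · · ·│4
3│· · ♘ · · ♘ · ·│3
2│♙ ♙ ♙ ♙ ♙ ♙ ♙ ♙│2
1│♖ · ♗ ♕ ♔ ♗ · ♖│1
  ─────────────────
  a b c d e f g h

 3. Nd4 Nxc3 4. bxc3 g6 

  a b c d e f g h
  ─────────────────
8│♜ ♞ ♝ ♛ ♚ ♝ · ♜│8
7│♟ ♟ ♟ ♟ ♟ ♟ · ♟│7
6│· · · · · · ♟ ·│6
5│· · · · · · · ·│5
4│· · · ♘ · · · ·│4
3│· · ♙ · · · · ·│3
2│♙ · ♙ ♙ ♙ ♙ ♙ ♙│2
1│♖ · ♗ ♕ ♔ ♗ · ♖│1
  ─────────────────
  a b c d e f g h

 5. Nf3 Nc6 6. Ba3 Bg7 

  a b c d e f g h
  ─────────────────
8│♜ · ♝ ♛ ♚ · · ♜│8
7│♟ ♟ ♟ ♟ ♟ ♟ ♝ ♟│7
6│· · ♞ · · · ♟ ·│6
5│· · · · · · · ·│5
4│· · · · · · · ·│4
3│♗ · ♙ · · ♘ · ·│3
2│♙ · ♙ ♙ ♙ ♙ ♙ ♙│2
1│♖ · · ♕ ♔ ♗ · ♖│1
  ─────────────────
  a b c d e f g h

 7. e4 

  a b c d e f g h
  ─────────────────
8│♜ · ♝ ♛ ♚ · · ♜│8
7│♟ ♟ ♟ ♟ ♟ ♟ ♝ ♟│7
6│· · ♞ · · · ♟ ·│6
5│· · · · · · · ·│5
4│· · · · ♙ · · ·│4
3│♗ · ♙ · · ♘ · ·│3
2│♙ · ♙ ♙ · ♙ ♙ ♙│2
1│♖ · · ♕ ♔ ♗ · ♖│1
  ─────────────────
  a b c d e f g h
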